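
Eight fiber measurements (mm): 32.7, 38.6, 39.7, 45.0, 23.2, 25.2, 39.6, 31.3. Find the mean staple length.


Formula: Mean = sum of lengths / count
Sum = 32.7 + 38.6 + 39.7 + 45.0 + 23.2 + 25.2 + 39.6 + 31.3
Sum = 275.3 mm
Mean = 275.3 / 8 = 34.41 mm

34.41 mm


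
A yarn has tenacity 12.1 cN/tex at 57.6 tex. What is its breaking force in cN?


Formula: Breaking force = Tenacity * Linear density
F = 12.1 cN/tex * 57.6 tex
F = 696.96 cN

696.96 cN


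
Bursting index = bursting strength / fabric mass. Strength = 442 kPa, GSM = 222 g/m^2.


Formula: Bursting Index = Bursting Strength / Fabric GSM
BI = 442 kPa / 222 g/m^2
BI = 1.991 kPa/(g/m^2)

1.991 kPa/(g/m^2)


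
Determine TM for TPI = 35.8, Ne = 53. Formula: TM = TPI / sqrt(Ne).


Formula: TM = TPI / sqrt(Ne)
Step 1: sqrt(Ne) = sqrt(53) = 7.2801
Step 2: TM = 35.8 / 7.2801 = 4.92

4.92 TM


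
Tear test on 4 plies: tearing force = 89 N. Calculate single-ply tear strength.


Formula: Per-ply strength = Total force / Number of plies
Per-ply = 89 N / 4
Per-ply = 22.25 N

22.25 N


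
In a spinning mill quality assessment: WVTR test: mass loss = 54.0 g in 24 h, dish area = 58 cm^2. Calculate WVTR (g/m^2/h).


Formula: WVTR = mass_loss / (area * time)
Step 1: Convert area: 58 cm^2 = 0.0058 m^2
Step 2: WVTR = 54.0 g / (0.0058 m^2 * 24 h)
Step 3: WVTR = 54.0 / 0.1392 = 387.9 g/m^2/h

387.9 g/m^2/h


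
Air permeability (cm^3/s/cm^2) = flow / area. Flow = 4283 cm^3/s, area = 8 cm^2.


Formula: Air Permeability = Airflow / Test Area
AP = 4283 cm^3/s / 8 cm^2
AP = 535.4 cm^3/s/cm^2

535.4 cm^3/s/cm^2


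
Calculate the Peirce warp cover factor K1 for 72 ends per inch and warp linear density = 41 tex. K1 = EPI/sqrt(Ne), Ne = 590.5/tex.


Formula: K1 = EPI / sqrt(Ne), with Ne = 590.5 / tex_warp
Step 1: Ne = 590.5 / 41 = 14.402
Step 2: sqrt(Ne) = sqrt(14.402) = 3.795
Step 3: K1 = 72 / 3.795 = 19.0

19.0


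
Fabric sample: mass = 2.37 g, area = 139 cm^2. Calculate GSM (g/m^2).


Formula: GSM = mass_g / area_m2
Step 1: Convert area: 139 cm^2 = 139 / 10000 = 0.0139 m^2
Step 2: GSM = 2.37 g / 0.0139 m^2 = 170.5 g/m^2

170.5 g/m^2


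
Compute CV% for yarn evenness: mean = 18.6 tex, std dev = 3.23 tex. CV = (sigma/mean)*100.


Formula: CV% = (standard deviation / mean) * 100
Step 1: Ratio = 3.23 / 18.6 = 0.173656
Step 2: CV% = 0.173656 * 100 = 17.3656% ≈ 17.4%

17.4%


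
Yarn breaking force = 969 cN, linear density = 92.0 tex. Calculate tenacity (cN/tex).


Formula: Tenacity = Breaking force / Linear density
Tenacity = 969 cN / 92.0 tex
Tenacity = 10.53 cN/tex

10.53 cN/tex


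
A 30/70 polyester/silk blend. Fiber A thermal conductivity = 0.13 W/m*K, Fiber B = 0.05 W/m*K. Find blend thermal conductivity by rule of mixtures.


Formula: Blend property = (fraction_A * property_A) + (fraction_B * property_B)
Step 1: Contribution A = 30/100 * 0.13 W/m*K = 0.039 W/m*K
Step 2: Contribution B = 70/100 * 0.05 W/m*K = 0.035 W/m*K
Step 3: Blend thermal conductivity = 0.039 + 0.035 = 0.074 W/m*K

0.074 W/m*K


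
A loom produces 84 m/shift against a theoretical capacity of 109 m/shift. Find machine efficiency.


Formula: Efficiency% = (Actual output / Theoretical output) * 100
Efficiency% = (84 / 109) * 100
Efficiency% = 0.770642 * 100 = 77.0642% ≈ 77.1%

77.1%


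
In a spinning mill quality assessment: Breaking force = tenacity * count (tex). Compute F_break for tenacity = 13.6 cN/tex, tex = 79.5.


Formula: Breaking force = Tenacity * Linear density
F = 13.6 cN/tex * 79.5 tex
F = 1081.20 cN

1081.20 cN


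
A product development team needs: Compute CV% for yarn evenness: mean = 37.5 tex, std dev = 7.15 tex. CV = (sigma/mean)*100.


Formula: CV% = (standard deviation / mean) * 100
Step 1: Ratio = 7.15 / 37.5 = 0.190667
Step 2: CV% = 0.190667 * 100 = 19.0667% ≈ 19.1%

19.1%


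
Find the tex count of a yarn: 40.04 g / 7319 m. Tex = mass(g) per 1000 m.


Formula: Tex = (mass_g / length_m) * 1000
Substituting: Tex = (40.04 / 7319) * 1000
Intermediate: 40.04 / 7319 = 0.00547069 g/m
Tex = 0.00547069 * 1000 = 5.47 tex

5.47 tex


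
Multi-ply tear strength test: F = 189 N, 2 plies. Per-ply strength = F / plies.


Formula: Per-ply strength = Total force / Number of plies
Per-ply = 189 N / 2
Per-ply = 94.5 N

94.5 N


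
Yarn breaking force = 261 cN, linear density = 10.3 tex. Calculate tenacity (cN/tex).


Formula: Tenacity = Breaking force / Linear density
Tenacity = 261 cN / 10.3 tex
Tenacity = 25.34 cN/tex

25.34 cN/tex


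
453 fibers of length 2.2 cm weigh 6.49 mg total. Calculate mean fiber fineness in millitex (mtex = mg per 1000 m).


Formula: fineness (mtex) = mass (mg) / total length (km) = (mass_mg / total_length_m) * 1000
Step 1: Convert fiber length: 2.2 cm = 0.022 m
Step 2: Total fiber length = 453 * 0.022 = 9.966 m
Step 3: Linear density = 6.49 mg / 9.966 m = 0.6512 mg/m
Step 4: fineness = 0.6512 * 1000 = 651.2 mtex

651.2 mtex


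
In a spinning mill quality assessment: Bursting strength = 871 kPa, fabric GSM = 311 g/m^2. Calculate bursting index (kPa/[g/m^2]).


Formula: Bursting Index = Bursting Strength / Fabric GSM
BI = 871 kPa / 311 g/m^2
BI = 2.801 kPa/(g/m^2)

2.801 kPa/(g/m^2)


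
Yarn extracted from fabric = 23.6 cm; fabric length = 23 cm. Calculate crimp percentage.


Formula: Crimp% = ((L_yarn - L_fabric) / L_fabric) * 100
Step 1: Extension = 23.6 - 23 = 0.6 cm
Step 2: Crimp% = (0.6 / 23) * 100
Step 3: Crimp% = 0.026087 * 100 = 2.6087% ≈ 2.6%

2.6%


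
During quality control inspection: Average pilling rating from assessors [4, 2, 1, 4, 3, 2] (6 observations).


Formula: Mean = sum / count
Sum = 4 + 2 + 1 + 4 + 3 + 2 = 16
Mean = 16 / 6 = 2.7

2.7


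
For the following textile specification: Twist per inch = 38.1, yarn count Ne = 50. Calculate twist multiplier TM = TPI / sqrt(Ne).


Formula: TM = TPI / sqrt(Ne)
Step 1: sqrt(Ne) = sqrt(50) = 7.0711
Step 2: TM = 38.1 / 7.0711 = 5.39

5.39 TM


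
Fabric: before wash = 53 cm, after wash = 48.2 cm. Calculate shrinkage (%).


Formula: Shrinkage% = ((L_before - L_after) / L_before) * 100
Step 1: Shrinkage = 53 - 48.2 = 4.8 cm
Step 2: Shrinkage% = (4.8 / 53) * 100
Step 3: Shrinkage% = 0.090566 * 100 = 9.0566% ≈ 9.1%

9.1%


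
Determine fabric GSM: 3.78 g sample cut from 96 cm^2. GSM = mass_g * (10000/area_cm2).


Formula: GSM = mass_g / area_m2
Step 1: Convert area: 96 cm^2 = 96 / 10000 = 0.0096 m^2
Step 2: GSM = 3.78 g / 0.0096 m^2 = 393.8 g/m^2

393.8 g/m^2


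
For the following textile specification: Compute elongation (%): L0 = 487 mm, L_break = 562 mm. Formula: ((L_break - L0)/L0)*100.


Formula: Elongation (%) = ((L_break - L0) / L0) * 100
Step 1: Extension = 562 - 487 = 75 mm
Step 2: Elongation = (75 / 487) * 100
Step 3: Elongation = 0.154004 * 100 = 15.4004% ≈ 15.4%

15.4%


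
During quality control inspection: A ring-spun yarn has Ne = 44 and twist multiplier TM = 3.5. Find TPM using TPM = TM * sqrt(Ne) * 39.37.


Formula: TPM = TM * sqrt(Ne) * 39.37
Step 1: sqrt(Ne) = sqrt(44) = 6.6332
Step 2: TM * sqrt(Ne) = 3.5 * 6.6332 = 23.2162
Step 3: TPM = 23.2162 * 39.37 = 914 twists/m

914 twists/m


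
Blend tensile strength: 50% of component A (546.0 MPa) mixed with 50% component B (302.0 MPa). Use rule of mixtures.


Formula: Blend property = (fraction_A * property_A) + (fraction_B * property_B)
Step 1: Contribution A = 50/100 * 546.0 MPa = 273.0 MPa
Step 2: Contribution B = 50/100 * 302.0 MPa = 151.0 MPa
Step 3: Blend tensile strength = 273.0 + 151.0 = 424.0 MPa

424.0 MPa


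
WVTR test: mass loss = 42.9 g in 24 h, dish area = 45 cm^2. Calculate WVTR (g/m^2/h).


Formula: WVTR = mass_loss / (area * time)
Step 1: Convert area: 45 cm^2 = 0.0045 m^2
Step 2: WVTR = 42.9 g / (0.0045 m^2 * 24 h)
Step 3: WVTR = 42.9 / 0.108 = 397.2 g/m^2/h

397.2 g/m^2/h


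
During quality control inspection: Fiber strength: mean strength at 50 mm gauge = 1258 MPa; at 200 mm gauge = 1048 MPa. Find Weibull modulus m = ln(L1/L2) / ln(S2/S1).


Formula: m = ln(L1/L2) / ln(S2/S1)
Step 1: ln(L1/L2) = ln(50/200) = -1.38629
Step 2: S2/S1 = 1048/1258 = 0.83307
Step 3: ln(S2/S1) = ln(0.83307) = -0.18264
Step 4: m = -1.38629 / -0.18264 = 7.59

7.59 (Weibull m)


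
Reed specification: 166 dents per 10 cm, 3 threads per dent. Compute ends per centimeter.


Formula: EPC = (dents per 10 cm * ends per dent) / 10
Step 1: Total ends per 10 cm = 166 * 3 = 498
Step 2: EPC = 498 / 10 = 49.8 ends/cm

49.8 ends/cm


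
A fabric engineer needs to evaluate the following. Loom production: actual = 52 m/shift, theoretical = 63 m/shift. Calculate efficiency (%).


Formula: Efficiency% = (Actual output / Theoretical output) * 100
Efficiency% = (52 / 63) * 100
Efficiency% = 0.825397 * 100 = 82.5397% ≈ 82.5%

82.5%


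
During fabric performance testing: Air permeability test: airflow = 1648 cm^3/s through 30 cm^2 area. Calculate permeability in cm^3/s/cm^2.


Formula: Air Permeability = Airflow / Test Area
AP = 1648 cm^3/s / 30 cm^2
AP = 54.9 cm^3/s/cm^2

54.9 cm^3/s/cm^2


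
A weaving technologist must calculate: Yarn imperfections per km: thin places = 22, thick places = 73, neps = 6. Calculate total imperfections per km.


Formula: Total = thin places + thick places + neps
Total = 22 + 73 + 6
Total = 101 imperfections/km

101 imperfections/km


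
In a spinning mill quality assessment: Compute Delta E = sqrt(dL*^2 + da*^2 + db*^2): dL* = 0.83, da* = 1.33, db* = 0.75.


Formula: Delta E = sqrt(dL*^2 + da*^2 + db*^2)
Step 1: dL*^2 = 0.83^2 = 0.6889
Step 2: da*^2 = 1.33^2 = 1.7689
Step 3: db*^2 = 0.75^2 = 0.5625
Step 4: Sum = 0.6889 + 1.7689 + 0.5625 = 3.0203
Step 5: Delta E = sqrt(3.0203) = 1.74

1.74 Delta E


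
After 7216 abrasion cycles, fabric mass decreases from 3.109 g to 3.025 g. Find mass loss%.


Formula: Mass loss% = ((m_before - m_after) / m_before) * 100
Step 1: Mass loss = 3.109 - 3.025 = 0.084 g
Step 2: Ratio = 0.084 / 3.109 = 0.0270183
Step 3: Mass loss% = 0.0270183 * 100 = 2.70183% ≈ 2.70%

2.70%


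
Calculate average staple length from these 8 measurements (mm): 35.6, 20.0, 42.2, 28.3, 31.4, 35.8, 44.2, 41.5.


Formula: Mean = sum of lengths / count
Sum = 35.6 + 20.0 + 42.2 + 28.3 + 31.4 + 35.8 + 44.2 + 41.5
Sum = 279.0 mm
Mean = 279.0 / 8 = 34.88 mm

34.88 mm


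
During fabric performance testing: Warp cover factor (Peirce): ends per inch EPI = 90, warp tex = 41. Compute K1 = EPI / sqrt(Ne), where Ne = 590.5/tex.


Formula: K1 = EPI / sqrt(Ne), with Ne = 590.5 / tex_warp
Step 1: Ne = 590.5 / 41 = 14.402
Step 2: sqrt(Ne) = sqrt(14.402) = 3.795
Step 3: K1 = 90 / 3.795 = 23.7

23.7


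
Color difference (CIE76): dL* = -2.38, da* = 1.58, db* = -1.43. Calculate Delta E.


Formula: Delta E = sqrt(dL*^2 + da*^2 + db*^2)
Step 1: dL*^2 = (-2.38)^2 = 5.6644
Step 2: da*^2 = 1.58^2 = 2.4964
Step 3: db*^2 = (-1.43)^2 = 2.0449
Step 4: Sum = 5.6644 + 2.4964 + 2.0449 = 10.2057
Step 5: Delta E = sqrt(10.2057) = 3.19

3.19 Delta E


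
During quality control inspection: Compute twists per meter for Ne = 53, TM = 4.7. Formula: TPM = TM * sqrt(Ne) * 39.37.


Formula: TPM = TM * sqrt(Ne) * 39.37
Step 1: sqrt(Ne) = sqrt(53) = 7.2801
Step 2: TM * sqrt(Ne) = 4.7 * 7.2801 = 34.2165
Step 3: TPM = 34.2165 * 39.37 = 1347 twists/m

1347 twists/m


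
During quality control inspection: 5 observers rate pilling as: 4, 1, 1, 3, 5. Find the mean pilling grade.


Formula: Mean = sum / count
Sum = 4 + 1 + 1 + 3 + 5 = 14
Mean = 14 / 5 = 2.8

2.8


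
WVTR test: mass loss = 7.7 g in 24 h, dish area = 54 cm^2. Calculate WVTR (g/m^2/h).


Formula: WVTR = mass_loss / (area * time)
Step 1: Convert area: 54 cm^2 = 0.0054 m^2
Step 2: WVTR = 7.7 g / (0.0054 m^2 * 24 h)
Step 3: WVTR = 7.7 / 0.1296 = 59.4 g/m^2/h

59.4 g/m^2/h


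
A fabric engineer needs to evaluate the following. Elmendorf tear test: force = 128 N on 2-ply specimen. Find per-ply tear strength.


Formula: Per-ply strength = Total force / Number of plies
Per-ply = 128 N / 2
Per-ply = 64 N

64 N


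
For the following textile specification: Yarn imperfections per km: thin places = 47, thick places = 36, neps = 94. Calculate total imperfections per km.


Formula: Total = thin places + thick places + neps
Total = 47 + 36 + 94
Total = 177 imperfections/km

177 imperfections/km


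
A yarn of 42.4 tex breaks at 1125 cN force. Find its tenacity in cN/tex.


Formula: Tenacity = Breaking force / Linear density
Tenacity = 1125 cN / 42.4 tex
Tenacity = 26.53 cN/tex

26.53 cN/tex


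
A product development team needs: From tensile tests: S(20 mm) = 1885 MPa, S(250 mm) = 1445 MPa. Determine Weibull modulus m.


Formula: m = ln(L1/L2) / ln(S2/S1)
Step 1: ln(L1/L2) = ln(20/250) = -2.52573
Step 2: S2/S1 = 1445/1885 = 0.76658
Step 3: ln(S2/S1) = ln(0.76658) = -0.26582
Step 4: m = -2.52573 / -0.26582 = 9.50

9.50 (Weibull m)


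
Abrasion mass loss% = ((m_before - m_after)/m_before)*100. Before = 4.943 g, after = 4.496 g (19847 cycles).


Formula: Mass loss% = ((m_before - m_after) / m_before) * 100
Step 1: Mass loss = 4.943 - 4.496 = 0.447 g
Step 2: Ratio = 0.447 / 4.943 = 0.0904309
Step 3: Mass loss% = 0.0904309 * 100 = 9.04309% ≈ 9.04%

9.04%


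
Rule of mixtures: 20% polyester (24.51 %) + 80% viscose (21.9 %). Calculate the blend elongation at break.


Formula: Blend property = (fraction_A * property_A) + (fraction_B * property_B)
Step 1: Contribution A = 20/100 * 24.51 % = 4.902 %
Step 2: Contribution B = 80/100 * 21.9 % = 17.52 %
Step 3: Blend elongation at break = 4.902 + 17.52 = 22.422 %

22.422 %


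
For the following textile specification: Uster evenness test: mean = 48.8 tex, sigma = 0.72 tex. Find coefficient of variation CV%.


Formula: CV% = (standard deviation / mean) * 100
Step 1: Ratio = 0.72 / 48.8 = 0.014754
Step 2: CV% = 0.014754 * 100 = 1.4754% ≈ 1.5%

1.5%


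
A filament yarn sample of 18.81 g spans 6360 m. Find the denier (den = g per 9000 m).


Formula: den = (mass_g / length_m) * 9000
Substituting: den = (18.81 / 6360) * 9000
Intermediate: 18.81 / 6360 = 0.00295755 g/m
den = 0.00295755 * 9000 = 26.6 denier

26.6 denier


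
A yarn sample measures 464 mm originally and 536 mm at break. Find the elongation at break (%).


Formula: Elongation (%) = ((L_break - L0) / L0) * 100
Step 1: Extension = 536 - 464 = 72 mm
Step 2: Elongation = (72 / 464) * 100
Step 3: Elongation = 0.155172 * 100 = 15.5172% ≈ 15.5%

15.5%


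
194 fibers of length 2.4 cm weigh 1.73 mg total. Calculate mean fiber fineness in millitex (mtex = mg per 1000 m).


Formula: fineness (mtex) = mass (mg) / total length (km) = (mass_mg / total_length_m) * 1000
Step 1: Convert fiber length: 2.4 cm = 0.024 m
Step 2: Total fiber length = 194 * 0.024 = 4.656 m
Step 3: Linear density = 1.73 mg / 4.656 m = 0.3716 mg/m
Step 4: fineness = 0.3716 * 1000 = 371.6 mtex

371.6 mtex


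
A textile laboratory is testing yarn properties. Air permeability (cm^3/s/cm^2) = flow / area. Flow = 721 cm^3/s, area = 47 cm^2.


Formula: Air Permeability = Airflow / Test Area
AP = 721 cm^3/s / 47 cm^2
AP = 15.3 cm^3/s/cm^2

15.3 cm^3/s/cm^2


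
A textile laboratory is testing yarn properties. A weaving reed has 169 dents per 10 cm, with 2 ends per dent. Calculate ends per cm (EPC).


Formula: EPC = (dents per 10 cm * ends per dent) / 10
Step 1: Total ends per 10 cm = 169 * 2 = 338
Step 2: EPC = 338 / 10 = 33.8 ends/cm

33.8 ends/cm


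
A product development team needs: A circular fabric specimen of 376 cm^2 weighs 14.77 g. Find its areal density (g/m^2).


Formula: GSM = mass_g / area_m2
Step 1: Convert area: 376 cm^2 = 376 / 10000 = 0.0376 m^2
Step 2: GSM = 14.77 g / 0.0376 m^2 = 392.8 g/m^2

392.8 g/m^2


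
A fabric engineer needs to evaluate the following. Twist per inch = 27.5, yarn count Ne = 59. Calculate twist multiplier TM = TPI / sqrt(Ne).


Formula: TM = TPI / sqrt(Ne)
Step 1: sqrt(Ne) = sqrt(59) = 7.6811
Step 2: TM = 27.5 / 7.6811 = 3.58

3.58 TM


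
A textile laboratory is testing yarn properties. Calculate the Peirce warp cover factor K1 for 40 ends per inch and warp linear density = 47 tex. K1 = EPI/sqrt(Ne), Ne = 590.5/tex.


Formula: K1 = EPI / sqrt(Ne), with Ne = 590.5 / tex_warp
Step 1: Ne = 590.5 / 47 = 12.564
Step 2: sqrt(Ne) = sqrt(12.564) = 3.5446
Step 3: K1 = 40 / 3.5446 = 11.3

11.3


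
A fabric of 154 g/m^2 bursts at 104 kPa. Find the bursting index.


Formula: Bursting Index = Bursting Strength / Fabric GSM
BI = 104 kPa / 154 g/m^2
BI = 0.675 kPa/(g/m^2)

0.675 kPa/(g/m^2)


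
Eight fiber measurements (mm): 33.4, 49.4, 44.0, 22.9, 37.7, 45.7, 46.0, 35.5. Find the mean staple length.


Formula: Mean = sum of lengths / count
Sum = 33.4 + 49.4 + 44.0 + 22.9 + 37.7 + 45.7 + 46.0 + 35.5
Sum = 314.6 mm
Mean = 314.6 / 8 = 39.33 mm

39.33 mm


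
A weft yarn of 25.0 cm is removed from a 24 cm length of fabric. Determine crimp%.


Formula: Crimp% = ((L_yarn - L_fabric) / L_fabric) * 100
Step 1: Extension = 25.0 - 24 = 1.0 cm
Step 2: Crimp% = (1.0 / 24) * 100
Step 3: Crimp% = 0.041667 * 100 = 4.1667% ≈ 4.2%

4.2%


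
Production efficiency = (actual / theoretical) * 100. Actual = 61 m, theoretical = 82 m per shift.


Formula: Efficiency% = (Actual output / Theoretical output) * 100
Efficiency% = (61 / 82) * 100
Efficiency% = 0.743902 * 100 = 74.3902% ≈ 74.4%

74.4%


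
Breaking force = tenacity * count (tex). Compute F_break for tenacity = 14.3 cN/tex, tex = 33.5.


Formula: Breaking force = Tenacity * Linear density
F = 14.3 cN/tex * 33.5 tex
F = 479.05 cN

479.05 cN


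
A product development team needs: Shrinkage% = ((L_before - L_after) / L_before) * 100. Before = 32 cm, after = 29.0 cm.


Formula: Shrinkage% = ((L_before - L_after) / L_before) * 100
Step 1: Shrinkage = 32 - 29.0 = 3.0 cm
Step 2: Shrinkage% = (3.0 / 32) * 100
Step 3: Shrinkage% = 0.09375 * 100 = 9.375% ≈ 9.4%

9.4%


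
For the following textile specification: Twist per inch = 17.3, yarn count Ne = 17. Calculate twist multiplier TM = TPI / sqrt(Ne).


Formula: TM = TPI / sqrt(Ne)
Step 1: sqrt(Ne) = sqrt(17) = 4.1231
Step 2: TM = 17.3 / 4.1231 = 4.20

4.20 TM


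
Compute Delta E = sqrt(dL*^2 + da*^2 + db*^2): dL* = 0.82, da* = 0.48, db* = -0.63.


Formula: Delta E = sqrt(dL*^2 + da*^2 + db*^2)
Step 1: dL*^2 = 0.82^2 = 0.6724
Step 2: da*^2 = 0.48^2 = 0.2304
Step 3: db*^2 = (-0.63)^2 = 0.3969
Step 4: Sum = 0.6724 + 0.2304 + 0.3969 = 1.2997
Step 5: Delta E = sqrt(1.2997) = 1.14

1.14 Delta E


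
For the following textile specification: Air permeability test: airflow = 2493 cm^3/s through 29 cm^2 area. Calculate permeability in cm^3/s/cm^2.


Formula: Air Permeability = Airflow / Test Area
AP = 2493 cm^3/s / 29 cm^2
AP = 86.0 cm^3/s/cm^2

86.0 cm^3/s/cm^2


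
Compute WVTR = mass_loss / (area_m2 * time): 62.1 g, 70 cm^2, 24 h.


Formula: WVTR = mass_loss / (area * time)
Step 1: Convert area: 70 cm^2 = 0.007 m^2
Step 2: WVTR = 62.1 g / (0.007 m^2 * 24 h)
Step 3: WVTR = 62.1 / 0.168 = 369.6 g/m^2/h

369.6 g/m^2/h


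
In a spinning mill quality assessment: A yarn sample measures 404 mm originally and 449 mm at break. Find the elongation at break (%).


Formula: Elongation (%) = ((L_break - L0) / L0) * 100
Step 1: Extension = 449 - 404 = 45 mm
Step 2: Elongation = (45 / 404) * 100
Step 3: Elongation = 0.111386 * 100 = 11.1386% ≈ 11.1%

11.1%


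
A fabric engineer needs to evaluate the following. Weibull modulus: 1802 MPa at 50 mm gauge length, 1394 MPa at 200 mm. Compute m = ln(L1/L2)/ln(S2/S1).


Formula: m = ln(L1/L2) / ln(S2/S1)
Step 1: ln(L1/L2) = ln(50/200) = -1.38629
Step 2: S2/S1 = 1394/1802 = 0.77358
Step 3: ln(S2/S1) = ln(0.77358) = -0.25673
Step 4: m = -1.38629 / -0.25673 = 5.40

5.40 (Weibull m)


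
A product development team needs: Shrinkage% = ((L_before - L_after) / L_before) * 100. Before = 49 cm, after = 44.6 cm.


Formula: Shrinkage% = ((L_before - L_after) / L_before) * 100
Step 1: Shrinkage = 49 - 44.6 = 4.4 cm
Step 2: Shrinkage% = (4.4 / 49) * 100
Step 3: Shrinkage% = 0.089796 * 100 = 8.9796% ≈ 9.0%

9.0%


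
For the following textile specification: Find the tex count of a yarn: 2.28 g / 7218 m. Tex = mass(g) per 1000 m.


Formula: Tex = (mass_g / length_m) * 1000
Substituting: Tex = (2.28 / 7218) * 1000
Intermediate: 2.28 / 7218 = 0.00031588 g/m
Tex = 0.00031588 * 1000 = 0.32 tex

0.32 tex


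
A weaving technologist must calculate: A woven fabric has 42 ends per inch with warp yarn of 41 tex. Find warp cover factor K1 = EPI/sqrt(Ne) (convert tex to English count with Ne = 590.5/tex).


Formula: K1 = EPI / sqrt(Ne), with Ne = 590.5 / tex_warp
Step 1: Ne = 590.5 / 41 = 14.402
Step 2: sqrt(Ne) = sqrt(14.402) = 3.795
Step 3: K1 = 42 / 3.795 = 11.1

11.1


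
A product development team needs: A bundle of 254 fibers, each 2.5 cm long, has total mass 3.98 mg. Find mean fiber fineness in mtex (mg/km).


Formula: fineness (mtex) = mass (mg) / total length (km) = (mass_mg / total_length_m) * 1000
Step 1: Convert fiber length: 2.5 cm = 0.025 m
Step 2: Total fiber length = 254 * 0.025 = 6.35 m
Step 3: Linear density = 3.98 mg / 6.35 m = 0.6268 mg/m
Step 4: fineness = 0.6268 * 1000 = 626.8 mtex

626.8 mtex


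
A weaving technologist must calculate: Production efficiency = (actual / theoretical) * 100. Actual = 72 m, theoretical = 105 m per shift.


Formula: Efficiency% = (Actual output / Theoretical output) * 100
Efficiency% = (72 / 105) * 100
Efficiency% = 0.685714 * 100 = 68.5714% ≈ 68.6%

68.6%


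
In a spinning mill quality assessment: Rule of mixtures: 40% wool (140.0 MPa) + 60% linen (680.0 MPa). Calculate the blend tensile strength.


Formula: Blend property = (fraction_A * property_A) + (fraction_B * property_B)
Step 1: Contribution A = 40/100 * 140.0 MPa = 56.0 MPa
Step 2: Contribution B = 60/100 * 680.0 MPa = 408.0 MPa
Step 3: Blend tensile strength = 56.0 + 408.0 = 464.0 MPa

464.0 MPa


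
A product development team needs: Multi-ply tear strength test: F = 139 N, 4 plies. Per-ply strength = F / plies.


Formula: Per-ply strength = Total force / Number of plies
Per-ply = 139 N / 4
Per-ply = 34.75 N

34.75 N


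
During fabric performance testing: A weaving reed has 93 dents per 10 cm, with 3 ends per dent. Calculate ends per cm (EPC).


Formula: EPC = (dents per 10 cm * ends per dent) / 10
Step 1: Total ends per 10 cm = 93 * 3 = 279
Step 2: EPC = 279 / 10 = 27.9 ends/cm

27.9 ends/cm


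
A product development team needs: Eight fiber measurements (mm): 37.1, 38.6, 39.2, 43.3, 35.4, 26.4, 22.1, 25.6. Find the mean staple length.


Formula: Mean = sum of lengths / count
Sum = 37.1 + 38.6 + 39.2 + 43.3 + 35.4 + 26.4 + 22.1 + 25.6
Sum = 267.7 mm
Mean = 267.7 / 8 = 33.46 mm

33.46 mm


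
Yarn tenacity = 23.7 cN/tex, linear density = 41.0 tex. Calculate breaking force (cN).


Formula: Breaking force = Tenacity * Linear density
F = 23.7 cN/tex * 41.0 tex
F = 971.70 cN

971.70 cN


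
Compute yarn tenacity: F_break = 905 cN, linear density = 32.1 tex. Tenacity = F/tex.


Formula: Tenacity = Breaking force / Linear density
Tenacity = 905 cN / 32.1 tex
Tenacity = 28.19 cN/tex

28.19 cN/tex


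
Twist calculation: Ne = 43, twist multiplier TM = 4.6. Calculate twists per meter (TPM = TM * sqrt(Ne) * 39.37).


Formula: TPM = TM * sqrt(Ne) * 39.37
Step 1: sqrt(Ne) = sqrt(43) = 6.5574
Step 2: TM * sqrt(Ne) = 4.6 * 6.5574 = 30.164
Step 3: TPM = 30.164 * 39.37 = 1188 twists/m

1188 twists/m


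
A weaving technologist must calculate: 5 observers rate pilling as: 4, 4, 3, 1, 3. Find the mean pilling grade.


Formula: Mean = sum / count
Sum = 4 + 4 + 3 + 1 + 3 = 15
Mean = 15 / 5 = 3.0

3.0


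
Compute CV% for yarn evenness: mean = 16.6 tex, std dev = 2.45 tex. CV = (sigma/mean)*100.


Formula: CV% = (standard deviation / mean) * 100
Step 1: Ratio = 2.45 / 16.6 = 0.14759
Step 2: CV% = 0.14759 * 100 = 14.759% ≈ 14.8%

14.8%


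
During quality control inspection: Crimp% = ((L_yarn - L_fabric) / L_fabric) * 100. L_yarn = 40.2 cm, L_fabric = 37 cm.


Formula: Crimp% = ((L_yarn - L_fabric) / L_fabric) * 100
Step 1: Extension = 40.2 - 37 = 3.2 cm
Step 2: Crimp% = (3.2 / 37) * 100
Step 3: Crimp% = 0.086486 * 100 = 8.6486% ≈ 8.6%

8.6%


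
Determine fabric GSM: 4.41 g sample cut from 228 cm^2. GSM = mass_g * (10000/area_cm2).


Formula: GSM = mass_g / area_m2
Step 1: Convert area: 228 cm^2 = 228 / 10000 = 0.0228 m^2
Step 2: GSM = 4.41 g / 0.0228 m^2 = 193.4 g/m^2

193.4 g/m^2


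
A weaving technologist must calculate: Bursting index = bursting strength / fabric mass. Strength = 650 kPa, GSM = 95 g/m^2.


Formula: Bursting Index = Bursting Strength / Fabric GSM
BI = 650 kPa / 95 g/m^2
BI = 6.842 kPa/(g/m^2)

6.842 kPa/(g/m^2)


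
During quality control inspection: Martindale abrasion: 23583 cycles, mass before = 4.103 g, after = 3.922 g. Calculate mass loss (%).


Formula: Mass loss% = ((m_before - m_after) / m_before) * 100
Step 1: Mass loss = 4.103 - 3.922 = 0.181 g
Step 2: Ratio = 0.181 / 4.103 = 0.0441141
Step 3: Mass loss% = 0.0441141 * 100 = 4.41141% ≈ 4.41%

4.41%


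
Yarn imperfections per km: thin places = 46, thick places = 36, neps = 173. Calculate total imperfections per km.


Formula: Total = thin places + thick places + neps
Total = 46 + 36 + 173
Total = 255 imperfections/km

255 imperfections/km


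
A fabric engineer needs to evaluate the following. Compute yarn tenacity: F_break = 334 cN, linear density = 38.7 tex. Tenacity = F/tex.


Formula: Tenacity = Breaking force / Linear density
Tenacity = 334 cN / 38.7 tex
Tenacity = 8.63 cN/tex

8.63 cN/tex


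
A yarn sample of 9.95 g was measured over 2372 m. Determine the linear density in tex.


Formula: Tex = (mass_g / length_m) * 1000
Substituting: Tex = (9.95 / 2372) * 1000
Intermediate: 9.95 / 2372 = 0.00419477 g/m
Tex = 0.00419477 * 1000 = 4.19 tex

4.19 tex


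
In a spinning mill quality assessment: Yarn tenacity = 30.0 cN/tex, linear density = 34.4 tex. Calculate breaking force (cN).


Formula: Breaking force = Tenacity * Linear density
F = 30.0 cN/tex * 34.4 tex
F = 1032.00 cN

1032.00 cN


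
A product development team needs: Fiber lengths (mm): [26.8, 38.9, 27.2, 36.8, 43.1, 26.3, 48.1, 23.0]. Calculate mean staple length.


Formula: Mean = sum of lengths / count
Sum = 26.8 + 38.9 + 27.2 + 36.8 + 43.1 + 26.3 + 48.1 + 23.0
Sum = 270.2 mm
Mean = 270.2 / 8 = 33.78 mm

33.78 mm


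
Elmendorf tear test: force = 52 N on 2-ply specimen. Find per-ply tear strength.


Formula: Per-ply strength = Total force / Number of plies
Per-ply = 52 N / 2
Per-ply = 26 N

26 N


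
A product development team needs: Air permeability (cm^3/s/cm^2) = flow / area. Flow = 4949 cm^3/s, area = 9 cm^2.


Formula: Air Permeability = Airflow / Test Area
AP = 4949 cm^3/s / 9 cm^2
AP = 549.9 cm^3/s/cm^2

549.9 cm^3/s/cm^2


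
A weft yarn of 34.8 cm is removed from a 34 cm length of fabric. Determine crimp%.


Formula: Crimp% = ((L_yarn - L_fabric) / L_fabric) * 100
Step 1: Extension = 34.8 - 34 = 0.8 cm
Step 2: Crimp% = (0.8 / 34) * 100
Step 3: Crimp% = 0.023529 * 100 = 2.3529% ≈ 2.4%

2.4%


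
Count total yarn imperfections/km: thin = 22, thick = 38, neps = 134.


Formula: Total = thin places + thick places + neps
Total = 22 + 38 + 134
Total = 194 imperfections/km

194 imperfections/km


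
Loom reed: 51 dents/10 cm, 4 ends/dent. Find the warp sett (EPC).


Formula: EPC = (dents per 10 cm * ends per dent) / 10
Step 1: Total ends per 10 cm = 51 * 4 = 204
Step 2: EPC = 204 / 10 = 20.4 ends/cm

20.4 ends/cm


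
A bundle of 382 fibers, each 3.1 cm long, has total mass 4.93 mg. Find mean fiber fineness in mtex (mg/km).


Formula: fineness (mtex) = mass (mg) / total length (km) = (mass_mg / total_length_m) * 1000
Step 1: Convert fiber length: 3.1 cm = 0.031 m
Step 2: Total fiber length = 382 * 0.031 = 11.842 m
Step 3: Linear density = 4.93 mg / 11.842 m = 0.4163 mg/m
Step 4: fineness = 0.4163 * 1000 = 416.3 mtex

416.3 mtex


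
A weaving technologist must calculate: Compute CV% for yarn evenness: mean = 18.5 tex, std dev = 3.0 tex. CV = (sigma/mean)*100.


Formula: CV% = (standard deviation / mean) * 100
Step 1: Ratio = 3.0 / 18.5 = 0.162162
Step 2: CV% = 0.162162 * 100 = 16.2162% ≈ 16.2%

16.2%


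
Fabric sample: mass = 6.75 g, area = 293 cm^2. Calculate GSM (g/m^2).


Formula: GSM = mass_g / area_m2
Step 1: Convert area: 293 cm^2 = 293 / 10000 = 0.0293 m^2
Step 2: GSM = 6.75 g / 0.0293 m^2 = 230.4 g/m^2

230.4 g/m^2


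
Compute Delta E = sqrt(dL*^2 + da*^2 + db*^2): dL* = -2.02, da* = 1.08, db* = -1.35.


Formula: Delta E = sqrt(dL*^2 + da*^2 + db*^2)
Step 1: dL*^2 = (-2.02)^2 = 4.0804
Step 2: da*^2 = 1.08^2 = 1.1664
Step 3: db*^2 = (-1.35)^2 = 1.8225
Step 4: Sum = 4.0804 + 1.1664 + 1.8225 = 7.0693
Step 5: Delta E = sqrt(7.0693) = 2.66

2.66 Delta E


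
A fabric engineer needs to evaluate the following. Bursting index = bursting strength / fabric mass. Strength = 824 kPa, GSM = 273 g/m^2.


Formula: Bursting Index = Bursting Strength / Fabric GSM
BI = 824 kPa / 273 g/m^2
BI = 3.018 kPa/(g/m^2)

3.018 kPa/(g/m^2)


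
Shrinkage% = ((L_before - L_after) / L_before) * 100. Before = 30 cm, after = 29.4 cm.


Formula: Shrinkage% = ((L_before - L_after) / L_before) * 100
Step 1: Shrinkage = 30 - 29.4 = 0.6 cm
Step 2: Shrinkage% = (0.6 / 30) * 100
Step 3: Shrinkage% = 0.02 * 100 = 2.0%

2.0%


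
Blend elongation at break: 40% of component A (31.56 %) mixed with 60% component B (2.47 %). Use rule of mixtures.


Formula: Blend property = (fraction_A * property_A) + (fraction_B * property_B)
Step 1: Contribution A = 40/100 * 31.56 % = 12.624 %
Step 2: Contribution B = 60/100 * 2.47 % = 1.482 %
Step 3: Blend elongation at break = 12.624 + 1.482 = 14.106 %

14.106 %


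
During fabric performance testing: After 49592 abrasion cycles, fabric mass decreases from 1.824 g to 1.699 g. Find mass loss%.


Formula: Mass loss% = ((m_before - m_after) / m_before) * 100
Step 1: Mass loss = 1.824 - 1.699 = 0.125 g
Step 2: Ratio = 0.125 / 1.824 = 0.0685307
Step 3: Mass loss% = 0.0685307 * 100 = 6.85307% ≈ 6.85%

6.85%


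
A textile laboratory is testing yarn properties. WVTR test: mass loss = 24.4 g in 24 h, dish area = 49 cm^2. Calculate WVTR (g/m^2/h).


Formula: WVTR = mass_loss / (area * time)
Step 1: Convert area: 49 cm^2 = 0.0049 m^2
Step 2: WVTR = 24.4 g / (0.0049 m^2 * 24 h)
Step 3: WVTR = 24.4 / 0.1176 = 207.5 g/m^2/h

207.5 g/m^2/h


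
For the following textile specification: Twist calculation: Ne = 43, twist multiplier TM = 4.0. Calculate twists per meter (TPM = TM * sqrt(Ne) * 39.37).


Formula: TPM = TM * sqrt(Ne) * 39.37
Step 1: sqrt(Ne) = sqrt(43) = 6.5574
Step 2: TM * sqrt(Ne) = 4.0 * 6.5574 = 26.2296
Step 3: TPM = 26.2296 * 39.37 = 1033 twists/m

1033 twists/m


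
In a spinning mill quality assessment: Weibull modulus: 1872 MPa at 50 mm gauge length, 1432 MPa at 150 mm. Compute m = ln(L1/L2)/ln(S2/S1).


Formula: m = ln(L1/L2) / ln(S2/S1)
Step 1: ln(L1/L2) = ln(50/150) = -1.09861
Step 2: S2/S1 = 1432/1872 = 0.76496
Step 3: ln(S2/S1) = ln(0.76496) = -0.26793
Step 4: m = -1.09861 / -0.26793 = 4.10

4.10 (Weibull m)


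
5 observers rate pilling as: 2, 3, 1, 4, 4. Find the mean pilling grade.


Formula: Mean = sum / count
Sum = 2 + 3 + 1 + 4 + 4 = 14
Mean = 14 / 5 = 2.8

2.8


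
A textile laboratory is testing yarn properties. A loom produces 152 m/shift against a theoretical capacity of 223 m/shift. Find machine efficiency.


Formula: Efficiency% = (Actual output / Theoretical output) * 100
Efficiency% = (152 / 223) * 100
Efficiency% = 0.681614 * 100 = 68.1614% ≈ 68.2%

68.2%


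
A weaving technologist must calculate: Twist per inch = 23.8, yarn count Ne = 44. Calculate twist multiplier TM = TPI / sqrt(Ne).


Formula: TM = TPI / sqrt(Ne)
Step 1: sqrt(Ne) = sqrt(44) = 6.6332
Step 2: TM = 23.8 / 6.6332 = 3.59

3.59 TM


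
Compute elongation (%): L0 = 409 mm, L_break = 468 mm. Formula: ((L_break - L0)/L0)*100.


Formula: Elongation (%) = ((L_break - L0) / L0) * 100
Step 1: Extension = 468 - 409 = 59 mm
Step 2: Elongation = (59 / 409) * 100
Step 3: Elongation = 0.144254 * 100 = 14.4254% ≈ 14.4%

14.4%


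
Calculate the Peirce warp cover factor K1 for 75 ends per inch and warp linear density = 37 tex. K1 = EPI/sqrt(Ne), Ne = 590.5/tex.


Formula: K1 = EPI / sqrt(Ne), with Ne = 590.5 / tex_warp
Step 1: Ne = 590.5 / 37 = 15.959
Step 2: sqrt(Ne) = sqrt(15.959) = 3.9949
Step 3: K1 = 75 / 3.9949 = 18.8

18.8


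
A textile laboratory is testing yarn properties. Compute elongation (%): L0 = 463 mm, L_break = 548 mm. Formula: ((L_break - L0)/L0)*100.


Formula: Elongation (%) = ((L_break - L0) / L0) * 100
Step 1: Extension = 548 - 463 = 85 mm
Step 2: Elongation = (85 / 463) * 100
Step 3: Elongation = 0.183585 * 100 = 18.3585% ≈ 18.4%

18.4%


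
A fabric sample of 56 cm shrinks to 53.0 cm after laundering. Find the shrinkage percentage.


Formula: Shrinkage% = ((L_before - L_after) / L_before) * 100
Step 1: Shrinkage = 56 - 53.0 = 3.0 cm
Step 2: Shrinkage% = (3.0 / 56) * 100
Step 3: Shrinkage% = 0.053571 * 100 = 5.3571% ≈ 5.4%

5.4%


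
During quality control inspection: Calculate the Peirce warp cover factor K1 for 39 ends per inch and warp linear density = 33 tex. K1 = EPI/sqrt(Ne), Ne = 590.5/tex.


Formula: K1 = EPI / sqrt(Ne), with Ne = 590.5 / tex_warp
Step 1: Ne = 590.5 / 33 = 17.894
Step 2: sqrt(Ne) = sqrt(17.894) = 4.2301
Step 3: K1 = 39 / 4.2301 = 9.2

9.2


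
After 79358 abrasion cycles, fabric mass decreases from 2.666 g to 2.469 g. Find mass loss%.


Formula: Mass loss% = ((m_before - m_after) / m_before) * 100
Step 1: Mass loss = 2.666 - 2.469 = 0.197 g
Step 2: Ratio = 0.197 / 2.666 = 0.0738935
Step 3: Mass loss% = 0.0738935 * 100 = 7.38935% ≈ 7.39%

7.39%


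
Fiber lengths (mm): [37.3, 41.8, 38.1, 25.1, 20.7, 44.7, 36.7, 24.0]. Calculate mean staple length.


Formula: Mean = sum of lengths / count
Sum = 37.3 + 41.8 + 38.1 + 25.1 + 20.7 + 44.7 + 36.7 + 24.0
Sum = 268.4 mm
Mean = 268.4 / 8 = 33.55 mm

33.55 mm


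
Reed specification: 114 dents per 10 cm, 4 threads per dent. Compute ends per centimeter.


Formula: EPC = (dents per 10 cm * ends per dent) / 10
Step 1: Total ends per 10 cm = 114 * 4 = 456
Step 2: EPC = 456 / 10 = 45.6 ends/cm

45.6 ends/cm


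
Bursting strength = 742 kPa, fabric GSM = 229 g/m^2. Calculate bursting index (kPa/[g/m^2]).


Formula: Bursting Index = Bursting Strength / Fabric GSM
BI = 742 kPa / 229 g/m^2
BI = 3.240 kPa/(g/m^2)

3.240 kPa/(g/m^2)


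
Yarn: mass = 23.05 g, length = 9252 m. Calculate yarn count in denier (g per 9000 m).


Formula: den = (mass_g / length_m) * 9000
Substituting: den = (23.05 / 9252) * 9000
Intermediate: 23.05 / 9252 = 0.00249135 g/m
den = 0.00249135 * 9000 = 22.4 denier

22.4 denier


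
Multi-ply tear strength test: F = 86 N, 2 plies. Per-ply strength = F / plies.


Formula: Per-ply strength = Total force / Number of plies
Per-ply = 86 N / 2
Per-ply = 43 N

43 N


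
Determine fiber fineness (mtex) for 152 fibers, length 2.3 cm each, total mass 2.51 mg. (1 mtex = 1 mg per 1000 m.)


Formula: fineness (mtex) = mass (mg) / total length (km) = (mass_mg / total_length_m) * 1000
Step 1: Convert fiber length: 2.3 cm = 0.023 m
Step 2: Total fiber length = 152 * 0.023 = 3.496 m
Step 3: Linear density = 2.51 mg / 3.496 m = 0.7180 mg/m
Step 4: fineness = 0.7180 * 1000 = 718.0 mtex

718.0 mtex


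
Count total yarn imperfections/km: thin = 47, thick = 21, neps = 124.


Formula: Total = thin places + thick places + neps
Total = 47 + 21 + 124
Total = 192 imperfections/km

192 imperfections/km


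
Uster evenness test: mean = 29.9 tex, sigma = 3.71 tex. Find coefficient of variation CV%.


Formula: CV% = (standard deviation / mean) * 100
Step 1: Ratio = 3.71 / 29.9 = 0.12408
Step 2: CV% = 0.12408 * 100 = 12.408% ≈ 12.4%

12.4%


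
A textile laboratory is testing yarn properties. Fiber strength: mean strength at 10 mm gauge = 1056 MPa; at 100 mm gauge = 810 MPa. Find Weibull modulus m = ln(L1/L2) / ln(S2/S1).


Formula: m = ln(L1/L2) / ln(S2/S1)
Step 1: ln(L1/L2) = ln(10/100) = -2.30259
Step 2: S2/S1 = 810/1056 = 0.76705
Step 3: ln(S2/S1) = ln(0.76705) = -0.26520
Step 4: m = -2.30259 / -0.26520 = 8.68

8.68 (Weibull m)


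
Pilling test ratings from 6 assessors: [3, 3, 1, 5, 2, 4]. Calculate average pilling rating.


Formula: Mean = sum / count
Sum = 3 + 3 + 1 + 5 + 2 + 4 = 18
Mean = 18 / 6 = 3.0

3.0


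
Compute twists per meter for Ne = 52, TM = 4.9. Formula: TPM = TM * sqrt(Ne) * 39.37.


Formula: TPM = TM * sqrt(Ne) * 39.37
Step 1: sqrt(Ne) = sqrt(52) = 7.2111
Step 2: TM * sqrt(Ne) = 4.9 * 7.2111 = 35.3344
Step 3: TPM = 35.3344 * 39.37 = 1391 twists/m

1391 twists/m


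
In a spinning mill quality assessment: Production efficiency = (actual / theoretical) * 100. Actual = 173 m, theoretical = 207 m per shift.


Formula: Efficiency% = (Actual output / Theoretical output) * 100
Efficiency% = (173 / 207) * 100
Efficiency% = 0.835749 * 100 = 83.5749% ≈ 83.6%

83.6%


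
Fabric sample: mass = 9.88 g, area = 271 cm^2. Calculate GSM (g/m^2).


Formula: GSM = mass_g / area_m2
Step 1: Convert area: 271 cm^2 = 271 / 10000 = 0.0271 m^2
Step 2: GSM = 9.88 g / 0.0271 m^2 = 364.6 g/m^2

364.6 g/m^2


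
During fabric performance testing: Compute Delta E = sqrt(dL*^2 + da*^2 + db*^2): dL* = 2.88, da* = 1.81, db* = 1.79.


Formula: Delta E = sqrt(dL*^2 + da*^2 + db*^2)
Step 1: dL*^2 = 2.88^2 = 8.2944
Step 2: da*^2 = 1.81^2 = 3.2761
Step 3: db*^2 = 1.79^2 = 3.2041
Step 4: Sum = 8.2944 + 3.2761 + 3.2041 = 14.7746
Step 5: Delta E = sqrt(14.7746) = 3.84

3.84 Delta E


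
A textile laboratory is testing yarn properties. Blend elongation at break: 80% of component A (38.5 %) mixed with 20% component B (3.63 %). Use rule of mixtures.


Formula: Blend property = (fraction_A * property_A) + (fraction_B * property_B)
Step 1: Contribution A = 80/100 * 38.5 % = 30.8 %
Step 2: Contribution B = 20/100 * 3.63 % = 0.726 %
Step 3: Blend elongation at break = 30.8 + 0.726 = 31.526 %

31.526 %


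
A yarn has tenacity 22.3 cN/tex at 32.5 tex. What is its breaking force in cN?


Formula: Breaking force = Tenacity * Linear density
F = 22.3 cN/tex * 32.5 tex
F = 724.75 cN

724.75 cN


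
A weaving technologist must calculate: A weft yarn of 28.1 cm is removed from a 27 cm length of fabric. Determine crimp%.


Formula: Crimp% = ((L_yarn - L_fabric) / L_fabric) * 100
Step 1: Extension = 28.1 - 27 = 1.1 cm
Step 2: Crimp% = (1.1 / 27) * 100
Step 3: Crimp% = 0.040741 * 100 = 4.0741% ≈ 4.1%

4.1%


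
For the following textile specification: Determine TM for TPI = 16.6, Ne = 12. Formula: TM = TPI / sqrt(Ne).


Formula: TM = TPI / sqrt(Ne)
Step 1: sqrt(Ne) = sqrt(12) = 3.4641
Step 2: TM = 16.6 / 3.4641 = 4.79

4.79 TM


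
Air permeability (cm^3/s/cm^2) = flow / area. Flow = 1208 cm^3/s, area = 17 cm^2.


Formula: Air Permeability = Airflow / Test Area
AP = 1208 cm^3/s / 17 cm^2
AP = 71.1 cm^3/s/cm^2

71.1 cm^3/s/cm^2


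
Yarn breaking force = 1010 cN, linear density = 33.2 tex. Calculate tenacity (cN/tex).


Formula: Tenacity = Breaking force / Linear density
Tenacity = 1010 cN / 33.2 tex
Tenacity = 30.42 cN/tex

30.42 cN/tex


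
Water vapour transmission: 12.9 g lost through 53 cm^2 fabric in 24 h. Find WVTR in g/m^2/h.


Formula: WVTR = mass_loss / (area * time)
Step 1: Convert area: 53 cm^2 = 0.0053 m^2
Step 2: WVTR = 12.9 g / (0.0053 m^2 * 24 h)
Step 3: WVTR = 12.9 / 0.1272 = 101.4 g/m^2/h

101.4 g/m^2/h


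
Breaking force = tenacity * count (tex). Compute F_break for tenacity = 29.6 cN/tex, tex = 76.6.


Formula: Breaking force = Tenacity * Linear density
F = 29.6 cN/tex * 76.6 tex
F = 2267.36 cN

2267.36 cN
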